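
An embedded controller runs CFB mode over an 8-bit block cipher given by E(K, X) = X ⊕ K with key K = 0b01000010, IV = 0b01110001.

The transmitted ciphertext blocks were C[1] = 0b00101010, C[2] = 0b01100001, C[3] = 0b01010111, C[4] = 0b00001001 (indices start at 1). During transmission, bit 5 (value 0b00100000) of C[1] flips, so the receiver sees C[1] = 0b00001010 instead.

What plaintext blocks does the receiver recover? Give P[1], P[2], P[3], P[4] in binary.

CFB decryption: P_i = C_i ⊕ E(K, C_{i−1}), with C_{0} = IV.
Only C[1] changed, to 0b00001010. In CFB, a change in C_i flips the same bit in P_i and garbles P_{i+1}. Decrypting the received ciphertext:
P[1]: E(K, 0b01110001) = 0b00110011; 0b00001010 ⊕ 0b00110011 = 0b00111001.
P[2]: E(K, 0b00001010) = 0b01001000; 0b01100001 ⊕ 0b01001000 = 0b00101001.
P[3]: E(K, 0b01100001) = 0b00100011; 0b01010111 ⊕ 0b00100011 = 0b01110100.
P[4]: E(K, 0b01010111) = 0b00010101; 0b00001001 ⊕ 0b00010101 = 0b00011100.
Blocks that differ from the original plaintext: P[1], P[2].

P[1] = 0b00111001, P[2] = 0b00101001, P[3] = 0b01110100, P[4] = 0b00011100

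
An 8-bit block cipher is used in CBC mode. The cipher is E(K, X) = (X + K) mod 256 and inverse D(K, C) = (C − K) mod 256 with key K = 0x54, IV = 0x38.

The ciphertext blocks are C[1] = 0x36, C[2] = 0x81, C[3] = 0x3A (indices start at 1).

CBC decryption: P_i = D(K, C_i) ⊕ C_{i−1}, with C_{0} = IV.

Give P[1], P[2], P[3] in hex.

P[1]: D(K, 0x36) = 0xE2; 0xE2 ⊕ 0x38 = 0xDA.
P[2]: D(K, 0x81) = 0x2D; 0x2D ⊕ 0x36 = 0x1B.
P[3]: D(K, 0x3A) = 0xE6; 0xE6 ⊕ 0x81 = 0x67.

P[1] = 0xDA, P[2] = 0x1B, P[3] = 0x67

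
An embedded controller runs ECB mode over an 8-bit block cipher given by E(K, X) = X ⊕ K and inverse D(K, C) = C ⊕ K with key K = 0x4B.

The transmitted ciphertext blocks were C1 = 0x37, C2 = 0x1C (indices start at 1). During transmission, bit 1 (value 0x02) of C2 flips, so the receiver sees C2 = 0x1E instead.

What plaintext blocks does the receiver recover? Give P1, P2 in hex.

P1 = 0x7C, P2 = 0x55

ECB decryption: P_i = D(K, C_i).
Only C2 changed, to 0x1E. In ECB, a change in C_i affects only P_i. Decrypting the received ciphertext:
P1: D(K, 0x37) = 0x7C.
P2: D(K, 0x1E) = 0x55.
Blocks that differ from the original plaintext: P2.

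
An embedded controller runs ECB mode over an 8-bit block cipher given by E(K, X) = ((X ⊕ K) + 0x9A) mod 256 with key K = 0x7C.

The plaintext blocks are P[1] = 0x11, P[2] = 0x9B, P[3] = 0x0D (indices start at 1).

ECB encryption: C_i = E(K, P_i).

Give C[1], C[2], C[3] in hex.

C[1]: E(K, 0x11) = 0x07.
C[2]: E(K, 0x9B) = 0x81.
C[3]: E(K, 0x0D) = 0x0B.

C[1] = 0x07, C[2] = 0x81, C[3] = 0x0B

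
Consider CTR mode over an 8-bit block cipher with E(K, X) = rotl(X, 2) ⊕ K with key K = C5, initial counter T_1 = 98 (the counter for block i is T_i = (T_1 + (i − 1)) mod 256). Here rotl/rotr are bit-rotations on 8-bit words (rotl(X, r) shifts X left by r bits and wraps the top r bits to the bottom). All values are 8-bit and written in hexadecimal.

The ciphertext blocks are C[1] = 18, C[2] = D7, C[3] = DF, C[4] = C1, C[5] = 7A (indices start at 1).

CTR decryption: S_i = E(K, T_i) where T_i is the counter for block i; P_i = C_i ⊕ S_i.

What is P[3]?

P[3] = 70

P[3]: T = 9A, S = E(K, T) = AF; DF ⊕ AF = 70.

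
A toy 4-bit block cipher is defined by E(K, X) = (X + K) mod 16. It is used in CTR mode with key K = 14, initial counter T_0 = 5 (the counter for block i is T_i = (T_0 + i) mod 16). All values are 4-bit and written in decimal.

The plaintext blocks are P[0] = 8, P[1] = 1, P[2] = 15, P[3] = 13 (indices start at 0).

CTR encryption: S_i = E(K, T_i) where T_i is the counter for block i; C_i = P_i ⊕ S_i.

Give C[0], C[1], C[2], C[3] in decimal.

C[0] = 11, C[1] = 5, C[2] = 10, C[3] = 11

C[0]: T = 5, S = E(K, T) = 3; 8 ⊕ 3 = 11.
C[1]: T = 6, S = E(K, T) = 4; 1 ⊕ 4 = 5.
C[2]: T = 7, S = E(K, T) = 5; 15 ⊕ 5 = 10.
C[3]: T = 8, S = E(K, T) = 6; 13 ⊕ 6 = 11.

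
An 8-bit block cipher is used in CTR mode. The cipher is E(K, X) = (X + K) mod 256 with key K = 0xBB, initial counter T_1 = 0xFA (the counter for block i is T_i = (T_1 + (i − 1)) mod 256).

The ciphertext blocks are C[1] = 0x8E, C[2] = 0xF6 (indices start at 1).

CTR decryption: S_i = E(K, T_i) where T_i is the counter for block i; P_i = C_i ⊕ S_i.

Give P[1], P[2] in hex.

P[1]: T = 0xFA, S = E(K, T) = 0xB5; 0x8E ⊕ 0xB5 = 0x3B.
P[2]: T = 0xFB, S = E(K, T) = 0xB6; 0xF6 ⊕ 0xB6 = 0x40.

P[1] = 0x3B, P[2] = 0x40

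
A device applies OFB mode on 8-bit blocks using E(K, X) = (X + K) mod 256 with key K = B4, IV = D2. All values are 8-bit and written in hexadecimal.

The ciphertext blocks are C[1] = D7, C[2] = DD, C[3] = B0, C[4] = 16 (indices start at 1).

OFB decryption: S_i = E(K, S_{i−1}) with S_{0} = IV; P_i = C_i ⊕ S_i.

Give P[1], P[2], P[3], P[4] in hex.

P[1] = 51, P[2] = E7, P[3] = 5E, P[4] = B4

P[1]: S = E(K, D2) = 86; D7 ⊕ 86 = 51.
P[2]: S = E(K, 86) = 3A; DD ⊕ 3A = E7.
P[3]: S = E(K, 3A) = EE; B0 ⊕ EE = 5E.
P[4]: S = E(K, EE) = A2; 16 ⊕ A2 = B4.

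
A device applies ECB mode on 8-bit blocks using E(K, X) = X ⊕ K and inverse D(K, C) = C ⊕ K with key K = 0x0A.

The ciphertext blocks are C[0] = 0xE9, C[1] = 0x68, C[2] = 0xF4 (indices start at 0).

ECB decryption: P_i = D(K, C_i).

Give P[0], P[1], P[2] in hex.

P[0]: D(K, 0xE9) = 0xE3.
P[1]: D(K, 0x68) = 0x62.
P[2]: D(K, 0xF4) = 0xFE.

P[0] = 0xE3, P[1] = 0x62, P[2] = 0xFE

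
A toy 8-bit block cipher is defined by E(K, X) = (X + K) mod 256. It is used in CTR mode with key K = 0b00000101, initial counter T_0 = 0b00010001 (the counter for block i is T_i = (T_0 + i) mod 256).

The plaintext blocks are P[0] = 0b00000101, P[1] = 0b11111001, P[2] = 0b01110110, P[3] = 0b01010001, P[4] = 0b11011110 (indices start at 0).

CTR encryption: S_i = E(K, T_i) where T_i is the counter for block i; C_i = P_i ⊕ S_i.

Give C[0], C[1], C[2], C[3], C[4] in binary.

C[0]: T = 0b00010001, S = E(K, T) = 0b00010110; 0b00000101 ⊕ 0b00010110 = 0b00010011.
C[1]: T = 0b00010010, S = E(K, T) = 0b00010111; 0b11111001 ⊕ 0b00010111 = 0b11101110.
C[2]: T = 0b00010011, S = E(K, T) = 0b00011000; 0b01110110 ⊕ 0b00011000 = 0b01101110.
C[3]: T = 0b00010100, S = E(K, T) = 0b00011001; 0b01010001 ⊕ 0b00011001 = 0b01001000.
C[4]: T = 0b00010101, S = E(K, T) = 0b00011010; 0b11011110 ⊕ 0b00011010 = 0b11000100.

C[0] = 0b00010011, C[1] = 0b11101110, C[2] = 0b01101110, C[3] = 0b01001000, C[4] = 0b11000100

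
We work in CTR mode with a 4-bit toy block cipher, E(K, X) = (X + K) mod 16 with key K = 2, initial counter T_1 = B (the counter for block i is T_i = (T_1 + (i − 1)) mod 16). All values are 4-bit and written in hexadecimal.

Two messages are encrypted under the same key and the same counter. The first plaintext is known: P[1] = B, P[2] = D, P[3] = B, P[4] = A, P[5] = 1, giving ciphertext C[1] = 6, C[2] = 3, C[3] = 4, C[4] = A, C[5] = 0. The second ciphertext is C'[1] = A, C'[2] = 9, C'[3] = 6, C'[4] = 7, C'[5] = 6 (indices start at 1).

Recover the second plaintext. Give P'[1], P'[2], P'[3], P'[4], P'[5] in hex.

In CTR with a reused counter, both messages share the same keystream S_i, so C_i ⊕ C'_i = P_i ⊕ P'_i and thus P'_i = P_i ⊕ C_i ⊕ C'_i.
P'[1]: B ⊕ 6 ⊕ A = 7.
P'[2]: D ⊕ 3 ⊕ 9 = 7.
P'[3]: B ⊕ 4 ⊕ 6 = 9.
P'[4]: A ⊕ A ⊕ 7 = 7.
P'[5]: 1 ⊕ 0 ⊕ 6 = 7.

P'[1] = 7, P'[2] = 7, P'[3] = 9, P'[4] = 7, P'[5] = 7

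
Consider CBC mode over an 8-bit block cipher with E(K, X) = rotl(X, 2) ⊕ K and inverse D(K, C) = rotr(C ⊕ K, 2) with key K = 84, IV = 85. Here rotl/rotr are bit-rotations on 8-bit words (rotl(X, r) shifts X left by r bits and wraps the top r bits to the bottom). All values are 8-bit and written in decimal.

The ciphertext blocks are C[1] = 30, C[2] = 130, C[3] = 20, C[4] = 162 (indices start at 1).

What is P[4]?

CBC decryption: P_i = D(K, C_i) ⊕ C_{i−1}, with C_{0} = IV.
P[4]: D(K, 162) = 189; 189 ⊕ 20 = 169.

P[4] = 169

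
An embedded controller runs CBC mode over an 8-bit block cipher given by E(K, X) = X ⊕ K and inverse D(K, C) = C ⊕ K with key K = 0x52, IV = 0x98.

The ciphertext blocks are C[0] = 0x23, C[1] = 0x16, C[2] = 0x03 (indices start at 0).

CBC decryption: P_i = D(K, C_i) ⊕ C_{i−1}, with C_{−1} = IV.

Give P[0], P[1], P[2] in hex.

P[0] = 0xE9, P[1] = 0x67, P[2] = 0x47

P[0]: D(K, 0x23) = 0x71; 0x71 ⊕ 0x98 = 0xE9.
P[1]: D(K, 0x16) = 0x44; 0x44 ⊕ 0x23 = 0x67.
P[2]: D(K, 0x03) = 0x51; 0x51 ⊕ 0x16 = 0x47.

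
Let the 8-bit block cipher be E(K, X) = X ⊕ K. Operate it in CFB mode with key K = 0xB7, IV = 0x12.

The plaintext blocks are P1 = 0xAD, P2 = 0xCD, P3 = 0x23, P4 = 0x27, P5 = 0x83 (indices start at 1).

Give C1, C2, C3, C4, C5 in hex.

C1 = 0x08, C2 = 0x72, C3 = 0xE6, C4 = 0x76, C5 = 0x42

CFB encryption: C_i = P_i ⊕ E(K, C_{i−1}), with C_{0} = IV.
C1: E(K, 0x12) = 0xA5; 0xAD ⊕ 0xA5 = 0x08.
C2: E(K, 0x08) = 0xBF; 0xCD ⊕ 0xBF = 0x72.
C3: E(K, 0x72) = 0xC5; 0x23 ⊕ 0xC5 = 0xE6.
C4: E(K, 0xE6) = 0x51; 0x27 ⊕ 0x51 = 0x76.
C5: E(K, 0x76) = 0xC1; 0x83 ⊕ 0xC1 = 0x42.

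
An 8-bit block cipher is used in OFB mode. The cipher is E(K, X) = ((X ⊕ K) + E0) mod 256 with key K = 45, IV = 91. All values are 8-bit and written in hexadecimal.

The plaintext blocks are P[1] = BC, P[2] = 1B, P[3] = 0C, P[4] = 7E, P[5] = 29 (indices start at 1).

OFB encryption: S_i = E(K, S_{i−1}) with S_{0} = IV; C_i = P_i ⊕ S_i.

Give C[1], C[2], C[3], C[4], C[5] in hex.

C[1]: S = E(K, 91) = B4; BC ⊕ B4 = 08.
C[2]: S = E(K, B4) = D1; 1B ⊕ D1 = CA.
C[3]: S = E(K, D1) = 74; 0C ⊕ 74 = 78.
C[4]: S = E(K, 74) = 11; 7E ⊕ 11 = 6F.
C[5]: S = E(K, 11) = 34; 29 ⊕ 34 = 1D.

C[1] = 08, C[2] = CA, C[3] = 78, C[4] = 6F, C[5] = 1D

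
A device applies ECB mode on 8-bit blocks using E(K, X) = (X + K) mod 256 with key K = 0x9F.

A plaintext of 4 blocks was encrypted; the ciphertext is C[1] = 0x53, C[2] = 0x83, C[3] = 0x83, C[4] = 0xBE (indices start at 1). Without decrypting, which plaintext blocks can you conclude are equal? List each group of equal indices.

ECB encrypts each block independently with the same key, so equal ciphertext blocks imply equal plaintext blocks.
C[2] = C[3] = 0x83, so P[2] = P[3].

P[2] = P[3]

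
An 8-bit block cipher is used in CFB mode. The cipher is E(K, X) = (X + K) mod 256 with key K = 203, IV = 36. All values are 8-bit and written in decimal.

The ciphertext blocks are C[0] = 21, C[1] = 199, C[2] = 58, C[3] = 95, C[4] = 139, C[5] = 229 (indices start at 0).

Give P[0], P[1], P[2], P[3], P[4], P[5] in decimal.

CFB decryption: P_i = C_i ⊕ E(K, C_{i−1}), with C_{−1} = IV.
P[0]: E(K, 36) = 239; 21 ⊕ 239 = 250.
P[1]: E(K, 21) = 224; 199 ⊕ 224 = 39.
P[2]: E(K, 199) = 146; 58 ⊕ 146 = 168.
P[3]: E(K, 58) = 5; 95 ⊕ 5 = 90.
P[4]: E(K, 95) = 42; 139 ⊕ 42 = 161.
P[5]: E(K, 139) = 86; 229 ⊕ 86 = 179.

P[0] = 250, P[1] = 39, P[2] = 168, P[3] = 90, P[4] = 161, P[5] = 179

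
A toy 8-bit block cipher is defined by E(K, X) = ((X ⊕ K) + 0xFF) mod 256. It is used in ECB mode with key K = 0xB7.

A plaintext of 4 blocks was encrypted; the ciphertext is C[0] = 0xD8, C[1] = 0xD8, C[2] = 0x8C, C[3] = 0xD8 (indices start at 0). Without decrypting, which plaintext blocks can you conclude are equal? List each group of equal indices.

P[0] = P[1] = P[3]

ECB encrypts each block independently with the same key, so equal ciphertext blocks imply equal plaintext blocks.
C[0] = C[1] = C[3] = 0xD8, so P[0] = P[1] = P[3].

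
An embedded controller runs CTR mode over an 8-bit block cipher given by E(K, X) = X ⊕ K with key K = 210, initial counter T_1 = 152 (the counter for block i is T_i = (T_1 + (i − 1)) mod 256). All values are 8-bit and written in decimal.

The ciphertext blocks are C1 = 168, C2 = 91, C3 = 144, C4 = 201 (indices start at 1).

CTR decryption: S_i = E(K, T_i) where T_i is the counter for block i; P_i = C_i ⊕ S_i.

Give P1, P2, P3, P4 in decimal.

P1: T = 152, S = E(K, T) = 74; 168 ⊕ 74 = 226.
P2: T = 153, S = E(K, T) = 75; 91 ⊕ 75 = 16.
P3: T = 154, S = E(K, T) = 72; 144 ⊕ 72 = 216.
P4: T = 155, S = E(K, T) = 73; 201 ⊕ 73 = 128.

P1 = 226, P2 = 16, P3 = 216, P4 = 128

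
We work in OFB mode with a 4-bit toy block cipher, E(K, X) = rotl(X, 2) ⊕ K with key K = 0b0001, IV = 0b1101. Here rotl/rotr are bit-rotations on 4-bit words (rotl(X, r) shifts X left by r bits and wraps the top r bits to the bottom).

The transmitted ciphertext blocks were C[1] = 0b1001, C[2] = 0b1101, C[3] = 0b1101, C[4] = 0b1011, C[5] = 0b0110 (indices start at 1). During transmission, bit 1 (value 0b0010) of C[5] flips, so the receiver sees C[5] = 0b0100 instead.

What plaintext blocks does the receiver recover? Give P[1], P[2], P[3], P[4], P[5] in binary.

P[1] = 0b1111, P[2] = 0b0101, P[3] = 0b1110, P[4] = 0b0110, P[5] = 0b0010

OFB decryption: S_i = E(K, S_{i−1}) with S_{0} = IV; P_i = C_i ⊕ S_i.
Only C[5] changed, to 0b0100. In OFB, a change in C_i flips the same bit in P_i only; the keystream is unaffected. Decrypting the received ciphertext:
P[1]: S = E(K, 0b1101) = 0b0110; 0b1001 ⊕ 0b0110 = 0b1111.
P[2]: S = E(K, 0b0110) = 0b1000; 0b1101 ⊕ 0b1000 = 0b0101.
P[3]: S = E(K, 0b1000) = 0b0011; 0b1101 ⊕ 0b0011 = 0b1110.
P[4]: S = E(K, 0b0011) = 0b1101; 0b1011 ⊕ 0b1101 = 0b0110.
P[5]: S = E(K, 0b1101) = 0b0110; 0b0100 ⊕ 0b0110 = 0b0010.
Blocks that differ from the original plaintext: P[5].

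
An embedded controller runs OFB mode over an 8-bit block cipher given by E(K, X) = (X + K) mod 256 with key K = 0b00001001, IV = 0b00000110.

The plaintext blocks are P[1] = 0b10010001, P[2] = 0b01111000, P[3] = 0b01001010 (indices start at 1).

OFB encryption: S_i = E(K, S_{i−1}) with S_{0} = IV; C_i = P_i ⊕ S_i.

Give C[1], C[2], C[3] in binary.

C[1]: S = E(K, 0b00000110) = 0b00001111; 0b10010001 ⊕ 0b00001111 = 0b10011110.
C[2]: S = E(K, 0b00001111) = 0b00011000; 0b01111000 ⊕ 0b00011000 = 0b01100000.
C[3]: S = E(K, 0b00011000) = 0b00100001; 0b01001010 ⊕ 0b00100001 = 0b01101011.

C[1] = 0b10011110, C[2] = 0b01100000, C[3] = 0b01101011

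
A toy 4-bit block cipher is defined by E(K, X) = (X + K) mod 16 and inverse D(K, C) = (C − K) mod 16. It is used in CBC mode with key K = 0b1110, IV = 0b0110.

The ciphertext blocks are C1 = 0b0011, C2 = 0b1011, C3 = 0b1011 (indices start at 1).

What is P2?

CBC decryption: P_i = D(K, C_i) ⊕ C_{i−1}, with C_{0} = IV.
P2: D(K, 0b1011) = 0b1101; 0b1101 ⊕ 0b0011 = 0b1110.

P2 = 0b1110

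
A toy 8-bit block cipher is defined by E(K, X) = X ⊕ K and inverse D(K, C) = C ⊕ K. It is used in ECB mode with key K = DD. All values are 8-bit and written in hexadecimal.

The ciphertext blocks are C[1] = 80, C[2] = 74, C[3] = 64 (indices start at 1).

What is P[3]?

P[3] = B9

ECB decryption: P_i = D(K, C_i).
P[3]: D(K, 64) = B9.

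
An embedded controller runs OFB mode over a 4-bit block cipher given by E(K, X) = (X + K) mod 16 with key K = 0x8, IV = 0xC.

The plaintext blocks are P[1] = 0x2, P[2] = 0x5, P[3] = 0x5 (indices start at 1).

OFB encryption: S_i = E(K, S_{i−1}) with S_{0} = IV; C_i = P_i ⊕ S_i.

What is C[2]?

C[1]: S = E(K, 0xC) = 0x4; 0x2 ⊕ 0x4 = 0x6.
C[2]: S = E(K, 0x4) = 0xC; 0x5 ⊕ 0xC = 0x9.

C[2] = 0x9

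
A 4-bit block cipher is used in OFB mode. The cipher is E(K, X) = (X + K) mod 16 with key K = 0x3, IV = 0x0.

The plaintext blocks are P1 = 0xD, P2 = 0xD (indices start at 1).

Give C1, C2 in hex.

OFB encryption: S_i = E(K, S_{i−1}) with S_{0} = IV; C_i = P_i ⊕ S_i.
C1: S = E(K, 0x0) = 0x3; 0xD ⊕ 0x3 = 0xE.
C2: S = E(K, 0x3) = 0x6; 0xD ⊕ 0x6 = 0xB.

C1 = 0xE, C2 = 0xB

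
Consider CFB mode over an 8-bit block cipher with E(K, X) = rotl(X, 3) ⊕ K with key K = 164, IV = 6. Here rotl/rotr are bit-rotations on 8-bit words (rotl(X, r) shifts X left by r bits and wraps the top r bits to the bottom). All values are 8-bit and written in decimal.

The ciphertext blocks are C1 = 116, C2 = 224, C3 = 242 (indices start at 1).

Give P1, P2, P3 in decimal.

CFB decryption: P_i = C_i ⊕ E(K, C_{i−1}), with C_{0} = IV.
P1: E(K, 6) = 148; 116 ⊕ 148 = 224.
P2: E(K, 116) = 7; 224 ⊕ 7 = 231.
P3: E(K, 224) = 163; 242 ⊕ 163 = 81.

P1 = 224, P2 = 231, P3 = 81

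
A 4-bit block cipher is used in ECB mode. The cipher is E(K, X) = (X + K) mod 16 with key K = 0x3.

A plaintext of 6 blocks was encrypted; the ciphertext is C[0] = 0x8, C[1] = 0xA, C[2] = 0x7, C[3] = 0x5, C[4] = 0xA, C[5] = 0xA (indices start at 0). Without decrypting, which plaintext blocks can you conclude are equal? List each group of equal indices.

ECB encrypts each block independently with the same key, so equal ciphertext blocks imply equal plaintext blocks.
C[1] = C[4] = C[5] = 0xA, so P[1] = P[4] = P[5].

P[1] = P[4] = P[5]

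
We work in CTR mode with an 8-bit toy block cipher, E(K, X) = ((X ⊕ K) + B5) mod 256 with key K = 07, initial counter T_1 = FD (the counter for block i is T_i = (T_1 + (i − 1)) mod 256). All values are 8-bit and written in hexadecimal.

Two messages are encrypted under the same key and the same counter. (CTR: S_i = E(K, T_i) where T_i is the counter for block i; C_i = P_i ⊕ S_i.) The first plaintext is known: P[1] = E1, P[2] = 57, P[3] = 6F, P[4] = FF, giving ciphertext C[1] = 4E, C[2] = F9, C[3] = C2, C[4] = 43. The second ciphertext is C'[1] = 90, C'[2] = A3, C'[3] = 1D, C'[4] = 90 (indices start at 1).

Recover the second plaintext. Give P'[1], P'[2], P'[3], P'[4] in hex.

P'[1] = 3F, P'[2] = 0D, P'[3] = B0, P'[4] = 2C

In CTR with a reused counter, both messages share the same keystream S_i, so C_i ⊕ C'_i = P_i ⊕ P'_i and thus P'_i = P_i ⊕ C_i ⊕ C'_i.
P'[1]: E1 ⊕ 4E ⊕ 90 = 3F.
P'[2]: 57 ⊕ F9 ⊕ A3 = 0D.
P'[3]: 6F ⊕ C2 ⊕ 1D = B0.
P'[4]: FF ⊕ 43 ⊕ 90 = 2C.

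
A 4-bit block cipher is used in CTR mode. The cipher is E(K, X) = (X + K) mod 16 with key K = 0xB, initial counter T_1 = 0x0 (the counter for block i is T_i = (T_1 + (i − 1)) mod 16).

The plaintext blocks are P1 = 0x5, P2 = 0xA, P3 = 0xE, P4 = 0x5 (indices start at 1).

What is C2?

CTR encryption: S_i = E(K, T_i) where T_i is the counter for block i; C_i = P_i ⊕ S_i.
C1: T = 0x0, S = E(K, T) = 0xB; 0x5 ⊕ 0xB = 0xE.
C2: T = 0x1, S = E(K, T) = 0xC; 0xA ⊕ 0xC = 0x6.

C2 = 0x6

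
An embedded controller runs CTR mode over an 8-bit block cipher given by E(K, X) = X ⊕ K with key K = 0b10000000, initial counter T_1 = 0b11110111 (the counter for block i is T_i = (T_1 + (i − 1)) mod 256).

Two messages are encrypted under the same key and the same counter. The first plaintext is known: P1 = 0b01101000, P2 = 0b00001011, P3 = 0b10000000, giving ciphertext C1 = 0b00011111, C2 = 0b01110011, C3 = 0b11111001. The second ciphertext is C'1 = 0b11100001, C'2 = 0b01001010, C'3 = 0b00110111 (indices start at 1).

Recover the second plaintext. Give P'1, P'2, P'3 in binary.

In CTR with a reused counter, both messages share the same keystream S_i, so C_i ⊕ C'_i = P_i ⊕ P'_i and thus P'_i = P_i ⊕ C_i ⊕ C'_i.
P'1: 0b01101000 ⊕ 0b00011111 ⊕ 0b11100001 = 0b10010110.
P'2: 0b00001011 ⊕ 0b01110011 ⊕ 0b01001010 = 0b00110010.
P'3: 0b10000000 ⊕ 0b11111001 ⊕ 0b00110111 = 0b01001110.

P'1 = 0b10010110, P'2 = 0b00110010, P'3 = 0b01001110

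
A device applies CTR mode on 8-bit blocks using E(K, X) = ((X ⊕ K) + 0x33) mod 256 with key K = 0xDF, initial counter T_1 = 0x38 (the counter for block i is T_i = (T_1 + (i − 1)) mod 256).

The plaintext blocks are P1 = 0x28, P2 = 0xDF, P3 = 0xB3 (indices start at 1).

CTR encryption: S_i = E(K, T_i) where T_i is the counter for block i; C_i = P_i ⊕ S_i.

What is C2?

C1: T = 0x38, S = E(K, T) = 0x1A; 0x28 ⊕ 0x1A = 0x32.
C2: T = 0x39, S = E(K, T) = 0x19; 0xDF ⊕ 0x19 = 0xC6.

C2 = 0xC6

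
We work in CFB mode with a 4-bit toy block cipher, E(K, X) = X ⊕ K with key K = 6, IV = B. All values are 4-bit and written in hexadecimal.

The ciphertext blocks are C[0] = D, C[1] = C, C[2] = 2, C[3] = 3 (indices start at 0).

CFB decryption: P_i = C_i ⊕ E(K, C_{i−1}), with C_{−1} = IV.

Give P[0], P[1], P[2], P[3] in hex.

P[0] = 0, P[1] = 7, P[2] = 8, P[3] = 7

P[0]: E(K, B) = D; D ⊕ D = 0.
P[1]: E(K, D) = B; C ⊕ B = 7.
P[2]: E(K, C) = A; 2 ⊕ A = 8.
P[3]: E(K, 2) = 4; 3 ⊕ 4 = 7.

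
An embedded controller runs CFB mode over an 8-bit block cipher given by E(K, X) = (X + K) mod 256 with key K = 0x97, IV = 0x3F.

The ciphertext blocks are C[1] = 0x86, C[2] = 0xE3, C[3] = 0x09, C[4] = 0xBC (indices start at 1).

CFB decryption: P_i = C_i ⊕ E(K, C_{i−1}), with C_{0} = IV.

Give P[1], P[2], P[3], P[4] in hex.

P[1]: E(K, 0x3F) = 0xD6; 0x86 ⊕ 0xD6 = 0x50.
P[2]: E(K, 0x86) = 0x1D; 0xE3 ⊕ 0x1D = 0xFE.
P[3]: E(K, 0xE3) = 0x7A; 0x09 ⊕ 0x7A = 0x73.
P[4]: E(K, 0x09) = 0xA0; 0xBC ⊕ 0xA0 = 0x1C.

P[1] = 0x50, P[2] = 0xFE, P[3] = 0x73, P[4] = 0x1C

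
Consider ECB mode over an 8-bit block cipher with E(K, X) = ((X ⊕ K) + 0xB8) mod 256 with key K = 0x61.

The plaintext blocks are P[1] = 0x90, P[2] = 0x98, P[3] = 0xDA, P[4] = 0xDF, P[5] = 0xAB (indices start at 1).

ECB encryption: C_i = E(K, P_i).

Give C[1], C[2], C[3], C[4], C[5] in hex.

C[1]: E(K, 0x90) = 0xA9.
C[2]: E(K, 0x98) = 0xB1.
C[3]: E(K, 0xDA) = 0x73.
C[4]: E(K, 0xDF) = 0x76.
C[5]: E(K, 0xAB) = 0x82.

C[1] = 0xA9, C[2] = 0xB1, C[3] = 0x73, C[4] = 0x76, C[5] = 0x82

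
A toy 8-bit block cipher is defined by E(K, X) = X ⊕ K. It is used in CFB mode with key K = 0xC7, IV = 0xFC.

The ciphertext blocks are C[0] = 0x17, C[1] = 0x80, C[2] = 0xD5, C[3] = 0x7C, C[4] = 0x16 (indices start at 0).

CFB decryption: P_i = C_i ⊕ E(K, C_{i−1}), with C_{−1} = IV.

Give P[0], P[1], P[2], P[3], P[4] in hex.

P[0]: E(K, 0xFC) = 0x3B; 0x17 ⊕ 0x3B = 0x2C.
P[1]: E(K, 0x17) = 0xD0; 0x80 ⊕ 0xD0 = 0x50.
P[2]: E(K, 0x80) = 0x47; 0xD5 ⊕ 0x47 = 0x92.
P[3]: E(K, 0xD5) = 0x12; 0x7C ⊕ 0x12 = 0x6E.
P[4]: E(K, 0x7C) = 0xBB; 0x16 ⊕ 0xBB = 0xAD.

P[0] = 0x2C, P[1] = 0x50, P[2] = 0x92, P[3] = 0x6E, P[4] = 0xAD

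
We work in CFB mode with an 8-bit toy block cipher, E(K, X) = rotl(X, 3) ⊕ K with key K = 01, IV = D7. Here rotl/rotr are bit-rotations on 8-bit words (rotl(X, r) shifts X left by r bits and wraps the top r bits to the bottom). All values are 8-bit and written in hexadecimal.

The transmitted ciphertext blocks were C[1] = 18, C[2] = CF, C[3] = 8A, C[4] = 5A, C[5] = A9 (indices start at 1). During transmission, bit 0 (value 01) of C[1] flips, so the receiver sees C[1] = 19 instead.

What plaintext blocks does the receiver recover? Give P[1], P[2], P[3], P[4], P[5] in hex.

CFB decryption: P_i = C_i ⊕ E(K, C_{i−1}), with C_{0} = IV.
Only C[1] changed, to 19. In CFB, a change in C_i flips the same bit in P_i and garbles P_{i+1}. Decrypting the received ciphertext:
P[1]: E(K, D7) = BF; 19 ⊕ BF = A6.
P[2]: E(K, 19) = C9; CF ⊕ C9 = 06.
P[3]: E(K, CF) = 7F; 8A ⊕ 7F = F5.
P[4]: E(K, 8A) = 55; 5A ⊕ 55 = 0F.
P[5]: E(K, 5A) = D3; A9 ⊕ D3 = 7A.
Blocks that differ from the original plaintext: P[1], P[2].

P[1] = A6, P[2] = 06, P[3] = F5, P[4] = 0F, P[5] = 7A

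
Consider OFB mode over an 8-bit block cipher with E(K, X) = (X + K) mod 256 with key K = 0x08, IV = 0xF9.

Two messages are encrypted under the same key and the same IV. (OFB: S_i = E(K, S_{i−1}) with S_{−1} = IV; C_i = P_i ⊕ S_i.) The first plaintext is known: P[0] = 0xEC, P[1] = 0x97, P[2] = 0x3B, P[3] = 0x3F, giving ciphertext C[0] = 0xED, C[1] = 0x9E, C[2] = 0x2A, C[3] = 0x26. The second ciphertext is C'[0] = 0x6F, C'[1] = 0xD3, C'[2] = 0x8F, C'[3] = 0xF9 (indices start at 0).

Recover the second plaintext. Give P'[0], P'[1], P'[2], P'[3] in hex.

In OFB with a reused IV, both messages share the same keystream S_i, so C_i ⊕ C'_i = P_i ⊕ P'_i and thus P'_i = P_i ⊕ C_i ⊕ C'_i.
P'[0]: 0xEC ⊕ 0xED ⊕ 0x6F = 0x6E.
P'[1]: 0x97 ⊕ 0x9E ⊕ 0xD3 = 0xDA.
P'[2]: 0x3B ⊕ 0x2A ⊕ 0x8F = 0x9E.
P'[3]: 0x3F ⊕ 0x26 ⊕ 0xF9 = 0xE0.

P'[0] = 0x6E, P'[1] = 0xDA, P'[2] = 0x9E, P'[3] = 0xE0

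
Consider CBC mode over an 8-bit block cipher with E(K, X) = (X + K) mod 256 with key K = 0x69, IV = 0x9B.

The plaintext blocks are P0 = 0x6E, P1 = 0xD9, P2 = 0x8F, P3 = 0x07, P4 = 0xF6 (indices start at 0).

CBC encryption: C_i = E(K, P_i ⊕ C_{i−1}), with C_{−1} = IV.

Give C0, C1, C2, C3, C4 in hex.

C0: P0 ⊕ 0x9B = 0xF5; E(K, 0xF5) = 0x5E.
C1: P1 ⊕ 0x5E = 0x87; E(K, 0x87) = 0xF0.
C2: P2 ⊕ 0xF0 = 0x7F; E(K, 0x7F) = 0xE8.
C3: P3 ⊕ 0xE8 = 0xEF; E(K, 0xEF) = 0x58.
C4: P4 ⊕ 0x58 = 0xAE; E(K, 0xAE) = 0x17.

C0 = 0x5E, C1 = 0xF0, C2 = 0xE8, C3 = 0x58, C4 = 0x17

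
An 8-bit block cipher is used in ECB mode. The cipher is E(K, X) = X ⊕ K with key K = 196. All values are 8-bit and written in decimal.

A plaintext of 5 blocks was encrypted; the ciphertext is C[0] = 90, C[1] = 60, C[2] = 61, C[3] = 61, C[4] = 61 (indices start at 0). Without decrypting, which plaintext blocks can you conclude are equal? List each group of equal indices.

ECB encrypts each block independently with the same key, so equal ciphertext blocks imply equal plaintext blocks.
C[2] = C[3] = C[4] = 61, so P[2] = P[3] = P[4].

P[2] = P[3] = P[4]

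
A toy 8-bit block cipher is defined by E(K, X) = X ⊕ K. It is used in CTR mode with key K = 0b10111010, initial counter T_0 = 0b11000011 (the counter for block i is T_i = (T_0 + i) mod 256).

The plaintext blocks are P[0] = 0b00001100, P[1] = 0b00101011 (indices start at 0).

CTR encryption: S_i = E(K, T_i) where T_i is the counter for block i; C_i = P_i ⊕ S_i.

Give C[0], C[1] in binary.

C[0]: T = 0b11000011, S = E(K, T) = 0b01111001; 0b00001100 ⊕ 0b01111001 = 0b01110101.
C[1]: T = 0b11000100, S = E(K, T) = 0b01111110; 0b00101011 ⊕ 0b01111110 = 0b01010101.

C[0] = 0b01110101, C[1] = 0b01010101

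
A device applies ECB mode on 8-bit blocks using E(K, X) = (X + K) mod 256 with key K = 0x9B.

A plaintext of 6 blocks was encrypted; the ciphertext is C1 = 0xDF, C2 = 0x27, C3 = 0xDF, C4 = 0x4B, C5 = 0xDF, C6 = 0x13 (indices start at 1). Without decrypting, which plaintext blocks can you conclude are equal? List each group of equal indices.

ECB encrypts each block independently with the same key, so equal ciphertext blocks imply equal plaintext blocks.
C1 = C3 = C5 = 0xDF, so P1 = P3 = P5.

P1 = P3 = P5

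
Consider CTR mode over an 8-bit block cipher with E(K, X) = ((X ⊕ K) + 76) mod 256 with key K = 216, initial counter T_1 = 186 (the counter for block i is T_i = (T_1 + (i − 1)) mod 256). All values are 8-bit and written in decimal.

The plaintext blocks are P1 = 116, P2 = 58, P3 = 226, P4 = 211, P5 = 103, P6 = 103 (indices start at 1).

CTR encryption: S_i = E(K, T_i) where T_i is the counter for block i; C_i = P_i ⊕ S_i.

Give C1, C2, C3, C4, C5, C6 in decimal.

C1: T = 186, S = E(K, T) = 174; 116 ⊕ 174 = 218.
C2: T = 187, S = E(K, T) = 175; 58 ⊕ 175 = 149.
C3: T = 188, S = E(K, T) = 176; 226 ⊕ 176 = 82.
C4: T = 189, S = E(K, T) = 177; 211 ⊕ 177 = 98.
C5: T = 190, S = E(K, T) = 178; 103 ⊕ 178 = 213.
C6: T = 191, S = E(K, T) = 179; 103 ⊕ 179 = 212.

C1 = 218, C2 = 149, C3 = 82, C4 = 98, C5 = 213, C6 = 212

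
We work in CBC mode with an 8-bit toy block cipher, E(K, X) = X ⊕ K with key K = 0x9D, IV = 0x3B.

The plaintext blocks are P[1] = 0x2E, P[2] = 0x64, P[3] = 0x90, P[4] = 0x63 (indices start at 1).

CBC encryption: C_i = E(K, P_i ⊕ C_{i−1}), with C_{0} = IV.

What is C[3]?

C[3] = 0x7C

C[1]: P[1] ⊕ 0x3B = 0x15; E(K, 0x15) = 0x88.
C[2]: P[2] ⊕ 0x88 = 0xEC; E(K, 0xEC) = 0x71.
C[3]: P[3] ⊕ 0x71 = 0xE1; E(K, 0xE1) = 0x7C.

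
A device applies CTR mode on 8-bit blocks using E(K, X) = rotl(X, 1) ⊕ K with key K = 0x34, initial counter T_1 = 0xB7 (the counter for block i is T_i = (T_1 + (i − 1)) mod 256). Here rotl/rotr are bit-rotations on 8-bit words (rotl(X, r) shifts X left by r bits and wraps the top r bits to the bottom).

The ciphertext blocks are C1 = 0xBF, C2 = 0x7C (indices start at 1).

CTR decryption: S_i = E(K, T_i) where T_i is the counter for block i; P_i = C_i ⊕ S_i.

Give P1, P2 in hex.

P1: T = 0xB7, S = E(K, T) = 0x5B; 0xBF ⊕ 0x5B = 0xE4.
P2: T = 0xB8, S = E(K, T) = 0x45; 0x7C ⊕ 0x45 = 0x39.

P1 = 0xE4, P2 = 0x39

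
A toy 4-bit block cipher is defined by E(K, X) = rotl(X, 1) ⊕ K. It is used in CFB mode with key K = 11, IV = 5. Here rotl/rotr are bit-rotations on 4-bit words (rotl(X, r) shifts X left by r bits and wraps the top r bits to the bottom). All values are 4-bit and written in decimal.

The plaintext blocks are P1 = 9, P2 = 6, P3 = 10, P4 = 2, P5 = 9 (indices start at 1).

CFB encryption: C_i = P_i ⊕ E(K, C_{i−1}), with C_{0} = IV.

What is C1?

C1: E(K, 5) = 1; 9 ⊕ 1 = 8.

C1 = 8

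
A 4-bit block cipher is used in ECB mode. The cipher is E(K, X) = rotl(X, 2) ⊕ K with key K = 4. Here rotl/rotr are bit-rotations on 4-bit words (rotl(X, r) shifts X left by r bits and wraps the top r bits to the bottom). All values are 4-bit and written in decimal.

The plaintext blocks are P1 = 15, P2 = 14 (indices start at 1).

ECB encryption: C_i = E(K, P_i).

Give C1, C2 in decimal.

C1: E(K, 15) = 11.
C2: E(K, 14) = 15.

C1 = 11, C2 = 15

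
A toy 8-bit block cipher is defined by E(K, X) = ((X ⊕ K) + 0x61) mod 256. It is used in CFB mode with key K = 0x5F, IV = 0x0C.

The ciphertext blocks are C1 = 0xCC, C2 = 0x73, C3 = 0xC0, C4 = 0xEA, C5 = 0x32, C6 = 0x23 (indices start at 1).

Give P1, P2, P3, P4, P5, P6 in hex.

P1 = 0x78, P2 = 0x87, P3 = 0x4D, P4 = 0xEA, P5 = 0x24, P6 = 0xED

CFB decryption: P_i = C_i ⊕ E(K, C_{i−1}), with C_{0} = IV.
P1: E(K, 0x0C) = 0xB4; 0xCC ⊕ 0xB4 = 0x78.
P2: E(K, 0xCC) = 0xF4; 0x73 ⊕ 0xF4 = 0x87.
P3: E(K, 0x73) = 0x8D; 0xC0 ⊕ 0x8D = 0x4D.
P4: E(K, 0xC0) = 0x00; 0xEA ⊕ 0x00 = 0xEA.
P5: E(K, 0xEA) = 0x16; 0x32 ⊕ 0x16 = 0x24.
P6: E(K, 0x32) = 0xCE; 0x23 ⊕ 0xCE = 0xED.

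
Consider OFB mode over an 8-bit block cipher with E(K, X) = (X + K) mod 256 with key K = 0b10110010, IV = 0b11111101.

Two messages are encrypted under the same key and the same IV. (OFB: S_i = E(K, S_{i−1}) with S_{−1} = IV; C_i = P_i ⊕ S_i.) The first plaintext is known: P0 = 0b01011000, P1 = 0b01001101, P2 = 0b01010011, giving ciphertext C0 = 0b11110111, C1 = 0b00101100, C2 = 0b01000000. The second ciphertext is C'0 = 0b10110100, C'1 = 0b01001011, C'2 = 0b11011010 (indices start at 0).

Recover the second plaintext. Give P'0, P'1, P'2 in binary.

In OFB with a reused IV, both messages share the same keystream S_i, so C_i ⊕ C'_i = P_i ⊕ P'_i and thus P'_i = P_i ⊕ C_i ⊕ C'_i.
P'0: 0b01011000 ⊕ 0b11110111 ⊕ 0b10110100 = 0b00011011.
P'1: 0b01001101 ⊕ 0b00101100 ⊕ 0b01001011 = 0b00101010.
P'2: 0b01010011 ⊕ 0b01000000 ⊕ 0b11011010 = 0b11001001.

P'0 = 0b00011011, P'1 = 0b00101010, P'2 = 0b11001001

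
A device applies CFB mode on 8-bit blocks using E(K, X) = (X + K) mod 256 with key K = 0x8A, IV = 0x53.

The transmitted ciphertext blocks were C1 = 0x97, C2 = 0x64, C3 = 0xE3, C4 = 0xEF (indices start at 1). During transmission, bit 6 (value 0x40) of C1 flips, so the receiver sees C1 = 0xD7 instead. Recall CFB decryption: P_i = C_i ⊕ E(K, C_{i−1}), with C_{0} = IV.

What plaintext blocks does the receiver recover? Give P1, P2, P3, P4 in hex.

P1 = 0x0A, P2 = 0x05, P3 = 0x0D, P4 = 0x82

Only C1 changed, to 0xD7. In CFB, a change in C_i flips the same bit in P_i and garbles P_{i+1}. Decrypting the received ciphertext:
P1: E(K, 0x53) = 0xDD; 0xD7 ⊕ 0xDD = 0x0A.
P2: E(K, 0xD7) = 0x61; 0x64 ⊕ 0x61 = 0x05.
P3: E(K, 0x64) = 0xEE; 0xE3 ⊕ 0xEE = 0x0D.
P4: E(K, 0xE3) = 0x6D; 0xEF ⊕ 0x6D = 0x82.
Blocks that differ from the original plaintext: P1, P2.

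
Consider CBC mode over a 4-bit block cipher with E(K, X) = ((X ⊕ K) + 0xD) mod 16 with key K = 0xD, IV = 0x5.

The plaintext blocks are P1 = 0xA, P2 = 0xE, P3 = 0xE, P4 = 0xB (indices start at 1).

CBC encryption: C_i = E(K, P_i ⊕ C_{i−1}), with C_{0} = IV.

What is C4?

C1: P1 ⊕ 0x5 = 0xF; E(K, 0xF) = 0xF.
C2: P2 ⊕ 0xF = 0x1; E(K, 0x1) = 0x9.
C3: P3 ⊕ 0x9 = 0x7; E(K, 0x7) = 0x7.
C4: P4 ⊕ 0x7 = 0xC; E(K, 0xC) = 0xE.

C4 = 0xE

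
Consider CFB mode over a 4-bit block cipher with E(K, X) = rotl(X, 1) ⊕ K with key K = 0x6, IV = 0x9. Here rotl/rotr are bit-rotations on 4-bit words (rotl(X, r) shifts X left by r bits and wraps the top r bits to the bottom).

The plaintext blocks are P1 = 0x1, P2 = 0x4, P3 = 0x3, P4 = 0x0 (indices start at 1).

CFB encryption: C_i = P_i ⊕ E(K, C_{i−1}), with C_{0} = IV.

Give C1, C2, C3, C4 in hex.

C1 = 0x4, C2 = 0xA, C3 = 0x0, C4 = 0x6

C1: E(K, 0x9) = 0x5; 0x1 ⊕ 0x5 = 0x4.
C2: E(K, 0x4) = 0xE; 0x4 ⊕ 0xE = 0xA.
C3: E(K, 0xA) = 0x3; 0x3 ⊕ 0x3 = 0x0.
C4: E(K, 0x0) = 0x6; 0x0 ⊕ 0x6 = 0x6.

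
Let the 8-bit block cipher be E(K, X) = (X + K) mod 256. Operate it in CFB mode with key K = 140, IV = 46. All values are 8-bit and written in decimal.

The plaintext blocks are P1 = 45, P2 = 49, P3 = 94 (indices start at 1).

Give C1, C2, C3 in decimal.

CFB encryption: C_i = P_i ⊕ E(K, C_{i−1}), with C_{0} = IV.
C1: E(K, 46) = 186; 45 ⊕ 186 = 151.
C2: E(K, 151) = 35; 49 ⊕ 35 = 18.
C3: E(K, 18) = 158; 94 ⊕ 158 = 192.

C1 = 151, C2 = 18, C3 = 192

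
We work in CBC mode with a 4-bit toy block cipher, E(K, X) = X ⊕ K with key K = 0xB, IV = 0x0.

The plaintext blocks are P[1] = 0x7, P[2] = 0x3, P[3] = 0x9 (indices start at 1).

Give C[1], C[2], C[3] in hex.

C[1] = 0xC, C[2] = 0x4, C[3] = 0x6

CBC encryption: C_i = E(K, P_i ⊕ C_{i−1}), with C_{0} = IV.
C[1]: P[1] ⊕ 0x0 = 0x7; E(K, 0x7) = 0xC.
C[2]: P[2] ⊕ 0xC = 0xF; E(K, 0xF) = 0x4.
C[3]: P[3] ⊕ 0x4 = 0xD; E(K, 0xD) = 0x6.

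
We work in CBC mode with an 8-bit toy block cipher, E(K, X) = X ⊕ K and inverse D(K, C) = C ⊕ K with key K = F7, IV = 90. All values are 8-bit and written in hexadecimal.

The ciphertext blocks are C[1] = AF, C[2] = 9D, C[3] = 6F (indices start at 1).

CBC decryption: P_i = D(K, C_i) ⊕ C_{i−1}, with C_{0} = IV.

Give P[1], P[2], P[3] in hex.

P[1] = C8, P[2] = C5, P[3] = 05

P[1]: D(K, AF) = 58; 58 ⊕ 90 = C8.
P[2]: D(K, 9D) = 6A; 6A ⊕ AF = C5.
P[3]: D(K, 6F) = 98; 98 ⊕ 9D = 05.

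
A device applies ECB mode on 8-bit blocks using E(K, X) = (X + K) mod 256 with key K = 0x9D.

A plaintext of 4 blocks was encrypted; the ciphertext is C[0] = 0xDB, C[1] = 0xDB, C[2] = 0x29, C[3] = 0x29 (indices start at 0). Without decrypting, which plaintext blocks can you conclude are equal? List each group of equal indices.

ECB encrypts each block independently with the same key, so equal ciphertext blocks imply equal plaintext blocks.
C[0] = C[1] = 0xDB, so P[0] = P[1].
C[2] = C[3] = 0x29, so P[2] = P[3].

P[0] = P[1]; P[2] = P[3]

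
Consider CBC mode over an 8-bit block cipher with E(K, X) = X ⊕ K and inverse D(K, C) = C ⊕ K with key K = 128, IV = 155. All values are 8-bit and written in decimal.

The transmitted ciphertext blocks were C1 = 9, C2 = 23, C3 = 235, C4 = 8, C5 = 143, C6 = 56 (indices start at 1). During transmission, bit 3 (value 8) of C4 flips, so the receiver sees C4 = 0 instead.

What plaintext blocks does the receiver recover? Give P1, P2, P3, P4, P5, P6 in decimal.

CBC decryption: P_i = D(K, C_i) ⊕ C_{i−1}, with C_{0} = IV.
Only C4 changed, to 0. In CBC, a change in C_i garbles P_i and flips the same bit in P_{i+1}. Decrypting the received ciphertext:
P1: D(K, 9) = 137; 137 ⊕ 155 = 18.
P2: D(K, 23) = 151; 151 ⊕ 9 = 158.
P3: D(K, 235) = 107; 107 ⊕ 23 = 124.
P4: D(K, 0) = 128; 128 ⊕ 235 = 107.
P5: D(K, 143) = 15; 15 ⊕ 0 = 15.
P6: D(K, 56) = 184; 184 ⊕ 143 = 55.
Blocks that differ from the original plaintext: P4, P5.

P1 = 18, P2 = 158, P3 = 124, P4 = 107, P5 = 15, P6 = 55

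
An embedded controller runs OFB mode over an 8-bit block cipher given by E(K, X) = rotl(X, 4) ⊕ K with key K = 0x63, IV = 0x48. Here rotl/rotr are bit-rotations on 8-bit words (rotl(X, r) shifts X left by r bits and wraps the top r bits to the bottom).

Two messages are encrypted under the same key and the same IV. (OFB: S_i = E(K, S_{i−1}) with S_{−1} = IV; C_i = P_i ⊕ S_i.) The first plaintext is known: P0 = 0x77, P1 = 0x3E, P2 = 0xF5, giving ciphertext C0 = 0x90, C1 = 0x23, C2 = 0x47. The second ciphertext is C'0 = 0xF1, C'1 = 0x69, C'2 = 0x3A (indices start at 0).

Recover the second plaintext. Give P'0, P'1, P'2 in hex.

P'0 = 0x16, P'1 = 0x74, P'2 = 0x88

In OFB with a reused IV, both messages share the same keystream S_i, so C_i ⊕ C'_i = P_i ⊕ P'_i and thus P'_i = P_i ⊕ C_i ⊕ C'_i.
P'0: 0x77 ⊕ 0x90 ⊕ 0xF1 = 0x16.
P'1: 0x3E ⊕ 0x23 ⊕ 0x69 = 0x74.
P'2: 0xF5 ⊕ 0x47 ⊕ 0x3A = 0x88.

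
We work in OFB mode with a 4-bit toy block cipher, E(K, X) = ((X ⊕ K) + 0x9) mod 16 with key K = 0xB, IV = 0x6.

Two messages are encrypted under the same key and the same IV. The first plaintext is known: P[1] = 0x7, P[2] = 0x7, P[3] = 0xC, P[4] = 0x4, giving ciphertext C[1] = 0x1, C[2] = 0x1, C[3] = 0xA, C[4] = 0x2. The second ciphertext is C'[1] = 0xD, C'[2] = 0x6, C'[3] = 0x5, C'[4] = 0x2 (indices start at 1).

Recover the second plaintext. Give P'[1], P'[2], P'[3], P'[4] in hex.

P'[1] = 0xB, P'[2] = 0x0, P'[3] = 0x3, P'[4] = 0x4

In OFB with a reused IV, both messages share the same keystream S_i, so C_i ⊕ C'_i = P_i ⊕ P'_i and thus P'_i = P_i ⊕ C_i ⊕ C'_i.
P'[1]: 0x7 ⊕ 0x1 ⊕ 0xD = 0xB.
P'[2]: 0x7 ⊕ 0x1 ⊕ 0x6 = 0x0.
P'[3]: 0xC ⊕ 0xA ⊕ 0x5 = 0x3.
P'[4]: 0x4 ⊕ 0x2 ⊕ 0x2 = 0x4.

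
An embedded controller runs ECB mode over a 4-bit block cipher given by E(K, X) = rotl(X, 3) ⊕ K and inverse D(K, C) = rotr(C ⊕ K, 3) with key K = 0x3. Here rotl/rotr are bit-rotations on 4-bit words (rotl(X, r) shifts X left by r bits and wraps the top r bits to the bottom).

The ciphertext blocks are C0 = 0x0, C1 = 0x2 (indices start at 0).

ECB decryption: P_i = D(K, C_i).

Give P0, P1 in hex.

P0 = 0x6, P1 = 0x2

P0: D(K, 0x0) = 0x6.
P1: D(K, 0x2) = 0x2.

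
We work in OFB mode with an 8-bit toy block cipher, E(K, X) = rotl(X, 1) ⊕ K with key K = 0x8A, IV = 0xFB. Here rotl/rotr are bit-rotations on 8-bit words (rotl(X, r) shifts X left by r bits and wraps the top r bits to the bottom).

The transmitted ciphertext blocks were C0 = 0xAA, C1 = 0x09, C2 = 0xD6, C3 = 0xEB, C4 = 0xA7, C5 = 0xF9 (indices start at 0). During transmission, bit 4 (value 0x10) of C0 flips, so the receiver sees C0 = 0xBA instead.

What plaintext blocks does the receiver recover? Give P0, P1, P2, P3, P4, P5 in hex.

OFB decryption: S_i = E(K, S_{i−1}) with S_{−1} = IV; P_i = C_i ⊕ S_i.
Only C0 changed, to 0xBA. In OFB, a change in C_i flips the same bit in P_i only; the keystream is unaffected. Decrypting the received ciphertext:
P0: S = E(K, 0xFB) = 0x7D; 0xBA ⊕ 0x7D = 0xC7.
P1: S = E(K, 0x7D) = 0x70; 0x09 ⊕ 0x70 = 0x79.
P2: S = E(K, 0x70) = 0x6A; 0xD6 ⊕ 0x6A = 0xBC.
P3: S = E(K, 0x6A) = 0x5E; 0xEB ⊕ 0x5E = 0xB5.
P4: S = E(K, 0x5E) = 0x36; 0xA7 ⊕ 0x36 = 0x91.
P5: S = E(K, 0x36) = 0xE6; 0xF9 ⊕ 0xE6 = 0x1F.
Blocks that differ from the original plaintext: P0.

P0 = 0xC7, P1 = 0x79, P2 = 0xBC, P3 = 0xB5, P4 = 0x91, P5 = 0x1F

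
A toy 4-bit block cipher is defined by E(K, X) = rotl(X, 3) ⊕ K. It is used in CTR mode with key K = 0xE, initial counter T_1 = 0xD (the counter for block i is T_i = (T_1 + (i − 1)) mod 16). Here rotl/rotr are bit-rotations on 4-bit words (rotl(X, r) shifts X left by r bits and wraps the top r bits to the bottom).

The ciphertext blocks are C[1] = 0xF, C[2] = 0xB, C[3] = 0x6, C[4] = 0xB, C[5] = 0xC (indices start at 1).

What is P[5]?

P[5] = 0xA

CTR decryption: S_i = E(K, T_i) where T_i is the counter for block i; P_i = C_i ⊕ S_i.
P[5]: T = 0x1, S = E(K, T) = 0x6; 0xC ⊕ 0x6 = 0xA.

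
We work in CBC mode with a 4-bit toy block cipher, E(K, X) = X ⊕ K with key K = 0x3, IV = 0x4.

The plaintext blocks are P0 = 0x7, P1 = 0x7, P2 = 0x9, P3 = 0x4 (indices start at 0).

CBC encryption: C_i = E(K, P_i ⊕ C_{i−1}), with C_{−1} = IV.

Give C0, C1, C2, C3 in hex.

C0 = 0x0, C1 = 0x4, C2 = 0xE, C3 = 0x9

C0: P0 ⊕ 0x4 = 0x3; E(K, 0x3) = 0x0.
C1: P1 ⊕ 0x0 = 0x7; E(K, 0x7) = 0x4.
C2: P2 ⊕ 0x4 = 0xD; E(K, 0xD) = 0xE.
C3: P3 ⊕ 0xE = 0xA; E(K, 0xA) = 0x9.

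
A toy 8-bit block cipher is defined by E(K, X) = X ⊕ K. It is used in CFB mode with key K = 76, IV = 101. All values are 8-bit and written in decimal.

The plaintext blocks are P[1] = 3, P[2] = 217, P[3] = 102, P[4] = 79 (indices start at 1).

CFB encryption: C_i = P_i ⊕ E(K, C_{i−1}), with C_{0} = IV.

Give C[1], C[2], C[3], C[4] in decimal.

C[1]: E(K, 101) = 41; 3 ⊕ 41 = 42.
C[2]: E(K, 42) = 102; 217 ⊕ 102 = 191.
C[3]: E(K, 191) = 243; 102 ⊕ 243 = 149.
C[4]: E(K, 149) = 217; 79 ⊕ 217 = 150.

C[1] = 42, C[2] = 191, C[3] = 149, C[4] = 150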